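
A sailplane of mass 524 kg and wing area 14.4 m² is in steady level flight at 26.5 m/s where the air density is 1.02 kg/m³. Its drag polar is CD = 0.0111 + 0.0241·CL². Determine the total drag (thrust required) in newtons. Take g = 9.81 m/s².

D = 181 N

Weight W = mg = 524 × 9.81 = 5140.4 N; in level flight L = W.
q = ½ρv² = ½ × 1.02 × 26.5² = 358.1 Pa.
Required CL = L/(qS) = 5140.4/(358.1·14.4) = 0.9967.
CD = 0.0111 + 0.0241 × 0.9967² = 0.03504.
D = q·S·CD = 358.1 × 14.4 × 0.03504 = 180.7 N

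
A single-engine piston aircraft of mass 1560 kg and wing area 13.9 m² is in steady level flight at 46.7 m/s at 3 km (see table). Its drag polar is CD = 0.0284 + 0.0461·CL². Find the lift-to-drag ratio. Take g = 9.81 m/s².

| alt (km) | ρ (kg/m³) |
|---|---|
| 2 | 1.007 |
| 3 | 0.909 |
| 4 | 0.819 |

L/D = 13

At 3 km, from the table: ρ = 0.909 kg/m³.
Weight W = mg = 1560 × 9.81 = 15304 N; in level flight L = W.
q = ½ρv² = ½ × 0.909 × 46.7² = 991.2 Pa.
CL = W/(q·S) = 15304 / (991.2 × 13.9) = 1.111.
CD = 0.0284 + 0.0461 × 1.111² = 0.08528.
L/D = CL/CD = 1.111 / 0.08528 = 13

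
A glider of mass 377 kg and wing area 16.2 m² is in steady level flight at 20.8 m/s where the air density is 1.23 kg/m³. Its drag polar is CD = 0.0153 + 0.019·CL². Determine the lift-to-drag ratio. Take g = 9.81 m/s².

L/D = 29.3

Weight W = mg = 377 × 9.81 = 3698.4 N; in level flight L = W.
Dynamic pressure q = 0.5 × 1.23 × 20.8² = 266.1 Pa.
CL = W/(q·S) = 3698.4 / (266.1 × 16.2) = 0.858.
CD = 0.0153 + 0.019 × 0.858² = 0.02929.
L/D = CL/CD = 0.858 / 0.02929 = 29.3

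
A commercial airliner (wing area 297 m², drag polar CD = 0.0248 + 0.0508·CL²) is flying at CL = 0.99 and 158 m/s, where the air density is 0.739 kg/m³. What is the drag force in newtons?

CD = 0.0248 + 0.0508 × 0.99² = 0.07459
D = ½ρv²S·CD = ½ × 0.739 × 158² × 297 × 0.07459 = 2.04×10^5 N

D = 2.04×10^5 N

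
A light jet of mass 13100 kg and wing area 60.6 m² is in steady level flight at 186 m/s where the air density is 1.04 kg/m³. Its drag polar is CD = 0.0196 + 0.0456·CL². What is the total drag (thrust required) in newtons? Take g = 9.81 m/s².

D = 22100 N

Level flight ⇒ L = W = m·g = 13100 × 9.81 = 1.2851×10^5 N.
q = ½ρv² = ½ × 1.04 × 186² = 17990 Pa.
CL = W/(q·S) = 1.2851×10^5 / (17990 × 60.6) = 0.1179.
CD = 0.0196 + 0.0456 × 0.1179² = 0.02023.
D = q·S·CD = 17990 × 60.6 × 0.02023 = 22060 N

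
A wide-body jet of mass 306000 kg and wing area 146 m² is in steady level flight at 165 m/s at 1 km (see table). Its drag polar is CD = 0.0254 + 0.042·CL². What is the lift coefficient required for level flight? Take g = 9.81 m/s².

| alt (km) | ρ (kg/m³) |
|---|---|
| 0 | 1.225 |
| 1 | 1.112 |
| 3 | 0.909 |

At 1 km, from the table: ρ = 1.112 kg/m³.
Weight W = mg = 306000 × 9.81 = 3.0019×10^6 N; in level flight L = W.
q = ½ρv² = ½ × 1.112 × 165² = 15140 Pa.
CL = W/(q·S) = 3.0019×10^6 / (15140 × 146) = 1.358.

CL = 1.36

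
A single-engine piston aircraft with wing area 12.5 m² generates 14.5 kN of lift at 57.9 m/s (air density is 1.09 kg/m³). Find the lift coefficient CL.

From L = ½ρv²S·CL, rearranging gives CL = 2L/(ρv²S).
CL = 2 × 14500 / (1.09 × 57.9² × 12.5) = 0.635

CL = 0.635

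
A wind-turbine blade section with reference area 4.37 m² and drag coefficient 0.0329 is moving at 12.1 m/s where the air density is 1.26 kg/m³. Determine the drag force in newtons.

D = ½ρv²S·CD = ½ × 1.26 × 12.1² × 4.37 × 0.0329 = 13.3 N

D = 13.3 N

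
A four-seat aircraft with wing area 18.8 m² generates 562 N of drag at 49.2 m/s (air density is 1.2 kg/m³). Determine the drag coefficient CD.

CD = 0.0206

From D = ½ρv²S·CD, rearranging gives CD = 2D/(ρv²S).
CD = 2 × 562 / (1.2 × 49.2² × 18.8) = 0.0206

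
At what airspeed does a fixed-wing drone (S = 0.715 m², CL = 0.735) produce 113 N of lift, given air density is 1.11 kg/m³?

L = ½ρv²S·CL ⇒ v = √(2L/(ρ·S·CL))
v = √(2 × 113 / (1.11 × 0.715 × 0.735)) = √387.4 = 19.7 m/s

v = 19.7 m/s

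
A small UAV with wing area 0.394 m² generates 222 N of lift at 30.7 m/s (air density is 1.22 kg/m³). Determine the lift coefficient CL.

From L = ½ρv²S·CL, rearranging gives CL = 2L/(ρv²S).
CL = 2 × 222 / (1.22 × 30.7² × 0.394) = 0.98

CL = 0.98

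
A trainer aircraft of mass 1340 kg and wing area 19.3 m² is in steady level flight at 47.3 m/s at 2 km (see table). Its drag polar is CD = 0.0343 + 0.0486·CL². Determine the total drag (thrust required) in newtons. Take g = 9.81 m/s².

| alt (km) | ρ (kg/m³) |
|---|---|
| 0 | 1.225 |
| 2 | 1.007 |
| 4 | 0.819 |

At 2 km, from the table: ρ = 1.007 kg/m³.
In steady level flight, lift balances weight: W = mg = 1340 × 9.81 = 13145 N.
Dynamic pressure q = 0.5 × 1.007 × 47.3² = 1126 Pa.
CL = 2W/(ρv²S) = 2×13145/(1.007×47.3²×19.3) = 0.6046.
CD = 0.0343 + 0.0486 × 0.6046² = 0.05207.
D = q·S·CD = 1126 × 19.3 × 0.05207 = 1132 N

D = 1130 N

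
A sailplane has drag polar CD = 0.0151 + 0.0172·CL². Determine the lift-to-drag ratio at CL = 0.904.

L/D = 31

CD = 0.0151 + 0.0172 × 0.904² = 0.02916
L/D = CL/CD = 0.904 / 0.02916 = 31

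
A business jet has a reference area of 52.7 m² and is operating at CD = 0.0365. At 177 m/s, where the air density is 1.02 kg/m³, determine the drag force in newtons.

Dynamic pressure q = ½ρv² = ½ × 1.02 × 177² = 15980 Pa.
D = q·S·CD = 15980 × 52.7 × 0.0365 = 30700 N ≈ 30.7 kN

D = 30700 N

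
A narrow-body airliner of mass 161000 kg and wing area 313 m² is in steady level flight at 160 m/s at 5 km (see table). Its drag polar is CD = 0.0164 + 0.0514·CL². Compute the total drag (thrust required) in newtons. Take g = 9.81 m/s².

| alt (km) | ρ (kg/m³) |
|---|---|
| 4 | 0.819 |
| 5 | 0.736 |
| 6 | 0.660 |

At 5 km, from the table: ρ = 0.736 kg/m³.
Level flight ⇒ L = W = m·g = 161000 × 9.81 = 1.5794×10^6 N.
q = ½ρv² = ½ × 0.736 × 160² = 9421 Pa.
CL = W/(q·S) = 1.5794×10^6 / (9421 × 313) = 0.5356.
CD = 0.0164 + 0.0514 × 0.5356² = 0.03115.
D = q·S·CD = 9421 × 313 × 0.03115 = 91840 N

D = 91800 N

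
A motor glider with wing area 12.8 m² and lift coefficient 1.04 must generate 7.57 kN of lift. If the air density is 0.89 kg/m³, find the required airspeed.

L = ½ρv²S·CL ⇒ v = √(2L/(ρ·S·CL))
v = √(2 × 7570 / (0.89 × 12.8 × 1.04)) = √1278 = 35.7 m/s

v = 35.7 m/s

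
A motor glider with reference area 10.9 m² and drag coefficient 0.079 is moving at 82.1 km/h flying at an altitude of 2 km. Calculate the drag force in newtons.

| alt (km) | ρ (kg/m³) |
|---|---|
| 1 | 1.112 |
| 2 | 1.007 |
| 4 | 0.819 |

At 2 km, from the table: ρ = 1.007 kg/m³.
Convert speed: v = 82.1 km/h ÷ 3.6 = 22.81 m/s.
D = ½ρv²S·CD = ½ × 1.007 × 22.81² × 10.9 × 0.079 = 225 N

D = 225 N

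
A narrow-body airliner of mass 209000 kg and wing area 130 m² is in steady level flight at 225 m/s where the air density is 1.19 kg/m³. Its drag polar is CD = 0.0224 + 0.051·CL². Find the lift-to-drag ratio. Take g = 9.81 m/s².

L/D = 14.4

In steady level flight, lift balances weight: W = mg = 209000 × 9.81 = 2.0503×10^6 N.
Dynamic pressure q = 0.5 × 1.19 × 225² = 30120 Pa.
CL = W/(q·S) = 2.0503×10^6 / (30120 × 130) = 0.5236.
CD = 0.0224 + 0.051 × 0.5236² = 0.03638.
L/D = CL/CD = 0.5236 / 0.03638 = 14.4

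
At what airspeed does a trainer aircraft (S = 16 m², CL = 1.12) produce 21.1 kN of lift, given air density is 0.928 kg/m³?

L = ½ρv²S·CL ⇒ v = √(2L/(ρ·S·CL))
v = √(2 × 21100 / (0.928 × 16 × 1.12)) = √2538 = 50.4 m/s

v = 50.4 m/s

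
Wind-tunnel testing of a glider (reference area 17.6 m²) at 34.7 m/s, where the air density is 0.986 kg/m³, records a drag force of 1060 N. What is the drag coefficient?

CD = 0.101

From D = ½ρv²S·CD, rearranging gives CD = 2D/(ρv²S).
CD = 2 × 1060 / (0.986 × 34.7² × 17.6) = 0.101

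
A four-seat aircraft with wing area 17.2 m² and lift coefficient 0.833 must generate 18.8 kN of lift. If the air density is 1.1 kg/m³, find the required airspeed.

v = 48.8 m/s

L = ½ρv²S·CL ⇒ v = √(2L/(ρ·S·CL))
v = √(2 × 18800 / (1.1 × 17.2 × 0.833)) = √2386 = 48.8 m/s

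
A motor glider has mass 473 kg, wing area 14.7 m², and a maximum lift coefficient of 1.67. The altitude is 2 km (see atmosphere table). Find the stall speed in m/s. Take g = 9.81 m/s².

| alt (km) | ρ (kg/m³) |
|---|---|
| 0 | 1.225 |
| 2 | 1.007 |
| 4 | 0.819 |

At 2 km, from the table: ρ = 1.007 kg/m³.
Stall occurs when L = W at CL,max. W = mg = 473 × 9.81 = 4640 N.
V_stall = √(2W/(ρ·S·CL,max)) = √(2 × 4640 / (1.007 × 14.7 × 1.67))
V_stall = √375.4 = 19.4 m/s

V_stall = 19.4 m/s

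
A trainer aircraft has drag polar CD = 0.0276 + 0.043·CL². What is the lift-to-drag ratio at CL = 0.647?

CD = 0.0276 + 0.043 × 0.647² = 0.0456
L/D = CL/CD = 0.647 / 0.0456 = 14.2

L/D = 14.2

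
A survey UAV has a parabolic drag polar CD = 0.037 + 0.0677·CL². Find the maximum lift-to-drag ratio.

(L/D)max = 9.99

For CD = CD0 + K·CL², (L/D)max occurs at CL* = √(CD0/K) and equals 1/(2√(K·CD0)).
(L/D)max = 1/(2√(0.0677 × 0.037)) = 1/(2 × 0.05005) = 9.99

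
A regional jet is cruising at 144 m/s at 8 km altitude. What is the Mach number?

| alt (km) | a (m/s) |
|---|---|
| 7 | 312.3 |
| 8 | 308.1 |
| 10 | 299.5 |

M = 0.467

At 8 km, from the table: a = 308.1 m/s.
M = v/a = 144 / 308.1 = 0.467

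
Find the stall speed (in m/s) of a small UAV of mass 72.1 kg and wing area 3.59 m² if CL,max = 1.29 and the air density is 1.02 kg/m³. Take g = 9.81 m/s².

At stall, lift equals weight: L = W = m·g = 72.1 × 9.81 = 707.3 N.
V_stall = √(2W/(ρ·S·CL,max)) = √(2 × 707.3 / (1.02 × 3.59 × 1.29))
V_stall = √299.5 = 17.3 m/s

V_stall = 17.3 m/s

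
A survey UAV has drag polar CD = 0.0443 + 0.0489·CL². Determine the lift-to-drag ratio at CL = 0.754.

L/D = 10.5

CD = 0.0443 + 0.0489 × 0.754² = 0.0721
L/D = CL/CD = 0.754 / 0.0721 = 10.5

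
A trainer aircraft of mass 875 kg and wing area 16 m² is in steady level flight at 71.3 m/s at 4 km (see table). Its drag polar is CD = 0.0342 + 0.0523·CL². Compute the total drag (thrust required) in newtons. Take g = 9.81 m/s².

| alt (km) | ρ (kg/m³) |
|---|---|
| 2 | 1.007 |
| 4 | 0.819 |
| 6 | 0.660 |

D = 1250 N

At 4 km, from the table: ρ = 0.819 kg/m³.
Weight W = mg = 875 × 9.81 = 8583.8 N; in level flight L = W.
q = ½ρv² = ½ × 0.819 × 71.3² = 2082 Pa.
Required CL = L/(qS) = 8583.8/(2082·16) = 0.2577.
CD = 0.0342 + 0.0523 × 0.2577² = 0.03767.
D = q·S·CD = 2082 × 16 × 0.03767 = 1255 N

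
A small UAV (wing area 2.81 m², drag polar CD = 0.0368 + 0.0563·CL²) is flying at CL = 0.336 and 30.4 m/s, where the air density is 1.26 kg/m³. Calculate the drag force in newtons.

CD = 0.0368 + 0.0563 × 0.336² = 0.04316
D = ½ρv²S·CD = ½ × 1.26 × 30.4² × 2.81 × 0.04316 = 70.6 N

D = 70.6 N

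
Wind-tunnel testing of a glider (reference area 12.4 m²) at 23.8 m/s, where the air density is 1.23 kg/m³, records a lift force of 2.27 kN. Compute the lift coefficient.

From L = ½ρv²S·CL, rearranging gives CL = 2L/(ρv²S).
CL = 2 × 2270 / (1.23 × 23.8² × 12.4) = 0.526

CL = 0.526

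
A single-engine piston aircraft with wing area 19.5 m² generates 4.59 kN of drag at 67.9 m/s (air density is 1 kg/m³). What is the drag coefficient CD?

CD = 0.102

From D = ½ρv²S·CD, rearranging gives CD = 2D/(ρv²S).
CD = 2 × 4590 / (1 × 67.9² × 19.5) = 0.102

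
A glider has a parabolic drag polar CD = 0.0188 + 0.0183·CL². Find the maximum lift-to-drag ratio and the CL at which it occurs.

(L/D)max = 27, at CL = 1.01

For CD = CD0 + K·CL², (L/D)max occurs at CL* = √(CD0/K) and equals 1/(2√(K·CD0)).
(L/D)max = 1/(2√(0.0183 × 0.0188)) = 1/(2 × 0.01855) = 27
CL* = √(0.0188/0.0183) = 1.01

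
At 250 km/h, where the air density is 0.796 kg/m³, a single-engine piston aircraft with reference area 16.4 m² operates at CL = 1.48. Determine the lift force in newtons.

Convert speed: v = 250 km/h ÷ 3.6 = 69.44 m/s.
Dynamic pressure q = ½ρv² = ½ × 0.796 × 69.44² = 1919 Pa.
L = q·S·CL = 1919 × 16.4 × 1.48 = 46600 N ≈ 46.6 kN

L = 46600 N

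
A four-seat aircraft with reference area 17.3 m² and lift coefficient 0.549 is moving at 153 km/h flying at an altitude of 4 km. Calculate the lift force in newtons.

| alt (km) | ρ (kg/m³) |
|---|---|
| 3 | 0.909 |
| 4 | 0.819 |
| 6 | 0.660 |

L = 7030 N

At 4 km, from the table: ρ = 0.819 kg/m³.
Convert speed: v = 153 km/h ÷ 3.6 = 42.5 m/s.
L = ½ρv²S·CL = ½ × 0.819 × 42.5² × 17.3 × 0.549 = 7030 N ≈ 7.03 kN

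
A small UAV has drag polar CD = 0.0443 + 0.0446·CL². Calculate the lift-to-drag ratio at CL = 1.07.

L/D = 11.2

CD = 0.0443 + 0.0446 × 1.07² = 0.09536
L/D = CL/CD = 1.07 / 0.09536 = 11.2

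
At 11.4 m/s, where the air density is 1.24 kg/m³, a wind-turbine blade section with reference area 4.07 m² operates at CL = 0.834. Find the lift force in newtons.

Dynamic pressure q = ½ρv² = ½ × 1.24 × 11.4² = 80.58 Pa.
L = q·S·CL = 80.58 × 4.07 × 0.834 = 274 N

L = 274 N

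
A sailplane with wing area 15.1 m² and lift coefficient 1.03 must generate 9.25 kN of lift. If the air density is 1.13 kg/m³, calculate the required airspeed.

v = 32.4 m/s

L = ½ρv²S·CL ⇒ v = √(2L/(ρ·S·CL))
v = √(2 × 9250 / (1.13 × 15.1 × 1.03)) = √1053 = 32.4 m/s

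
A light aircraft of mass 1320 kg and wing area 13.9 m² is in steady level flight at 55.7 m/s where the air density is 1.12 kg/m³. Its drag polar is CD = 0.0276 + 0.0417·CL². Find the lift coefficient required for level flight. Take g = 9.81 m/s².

In steady level flight, lift balances weight: W = mg = 1320 × 9.81 = 12949 N.
Dynamic pressure q = 0.5 × 1.12 × 55.7² = 1737 Pa.
CL = W/(q·S) = 12949 / (1737 × 13.9) = 0.5362.

CL = 0.536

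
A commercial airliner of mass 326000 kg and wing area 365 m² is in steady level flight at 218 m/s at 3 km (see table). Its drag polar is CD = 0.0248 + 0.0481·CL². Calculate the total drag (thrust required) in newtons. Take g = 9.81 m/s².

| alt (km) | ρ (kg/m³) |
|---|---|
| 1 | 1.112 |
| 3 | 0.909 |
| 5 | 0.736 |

D = 2.58×10^5 N

At 3 km, from the table: ρ = 0.909 kg/m³.
Level flight ⇒ L = W = m·g = 326000 × 9.81 = 3.1981×10^6 N.
q = ½ρv² = ½ × 0.909 × 218² = 21600 Pa.
CL = 2W/(ρv²S) = 2×3.1981×10^6/(0.909×218²×365) = 0.4056.
CD = 0.0248 + 0.0481 × 0.4056² = 0.03271.
D = q·S·CD = 21600 × 365 × 0.03271 = 2.579×10^5 N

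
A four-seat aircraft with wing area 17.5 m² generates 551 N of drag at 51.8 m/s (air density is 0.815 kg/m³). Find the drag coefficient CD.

CD = 0.0288

From D = ½ρv²S·CD, rearranging gives CD = 2D/(ρv²S).
CD = 2 × 551 / (0.815 × 51.8² × 17.5) = 0.0288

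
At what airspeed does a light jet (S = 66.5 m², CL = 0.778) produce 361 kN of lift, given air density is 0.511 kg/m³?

v = 165 m/s

L = ½ρv²S·CL ⇒ v = √(2L/(ρ·S·CL))
v = √(2 × 3.61×10^5 / (0.511 × 66.5 × 0.778)) = √27310 = 165 m/s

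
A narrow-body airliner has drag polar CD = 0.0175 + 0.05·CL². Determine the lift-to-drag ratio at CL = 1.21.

L/D = 13.3

CD = 0.0175 + 0.05 × 1.21² = 0.0907
L/D = CL/CD = 1.21 / 0.0907 = 13.3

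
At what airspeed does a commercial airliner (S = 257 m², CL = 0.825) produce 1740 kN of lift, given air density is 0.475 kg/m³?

v = 186 m/s

L = ½ρv²S·CL ⇒ v = √(2L/(ρ·S·CL))
v = √(2 × 1.74×10^6 / (0.475 × 257 × 0.825)) = √34550 = 186 m/s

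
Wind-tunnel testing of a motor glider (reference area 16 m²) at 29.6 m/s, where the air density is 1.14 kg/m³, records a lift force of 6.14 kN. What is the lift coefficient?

From L = ½ρv²S·CL, rearranging gives CL = 2L/(ρv²S).
CL = 2 × 6140 / (1.14 × 29.6² × 16) = 0.768

CL = 0.768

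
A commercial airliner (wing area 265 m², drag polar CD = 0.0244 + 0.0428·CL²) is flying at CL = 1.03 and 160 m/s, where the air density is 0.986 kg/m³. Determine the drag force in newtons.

D = 2.33×10^5 N

CD = 0.0244 + 0.0428 × 1.03² = 0.06981
D = ½ρv²S·CD = ½ × 0.986 × 160² × 265 × 0.06981 = 2.33×10^5 N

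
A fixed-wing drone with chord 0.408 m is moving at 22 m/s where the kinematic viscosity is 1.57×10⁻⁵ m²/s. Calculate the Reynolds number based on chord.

Re = v·c/ν = 22 × 0.408 / (1.57×10⁻⁵) = 5.72×10^5

Re = 5.72×10^5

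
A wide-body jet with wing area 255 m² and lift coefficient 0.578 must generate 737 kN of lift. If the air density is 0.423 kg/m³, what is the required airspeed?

L = ½ρv²S·CL ⇒ v = √(2L/(ρ·S·CL))
v = √(2 × 7.37×10^5 / (0.423 × 255 × 0.578)) = √23640 = 154 m/s

v = 154 m/s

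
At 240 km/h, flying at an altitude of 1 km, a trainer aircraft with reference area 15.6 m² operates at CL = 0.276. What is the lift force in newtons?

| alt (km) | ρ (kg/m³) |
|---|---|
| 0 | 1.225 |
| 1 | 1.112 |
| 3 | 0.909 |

At 1 km, from the table: ρ = 1.112 kg/m³.
Convert speed: v = 240 km/h ÷ 3.6 = 66.67 m/s.
L = ½ρv²S·CL = ½ × 1.112 × 66.67² × 15.6 × 0.276 = 10600 N ≈ 10.6 kN

L = 10600 N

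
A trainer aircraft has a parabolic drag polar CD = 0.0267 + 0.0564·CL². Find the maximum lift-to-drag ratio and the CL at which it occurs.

(L/D)max = 12.9, at CL = 0.688

For CD = CD0 + K·CL², (L/D)max occurs at CL* = √(CD0/K) and equals 1/(2√(K·CD0)).
(L/D)max = 1/(2√(0.0564 × 0.0267)) = 1/(2 × 0.03881) = 12.9
CL* = √(0.0267/0.0564) = 0.688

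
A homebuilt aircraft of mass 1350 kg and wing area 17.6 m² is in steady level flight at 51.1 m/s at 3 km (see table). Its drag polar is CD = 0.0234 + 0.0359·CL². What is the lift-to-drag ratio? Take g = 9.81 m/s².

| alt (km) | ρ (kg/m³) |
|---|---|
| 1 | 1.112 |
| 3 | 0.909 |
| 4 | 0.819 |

L/D = 16.8

At 3 km, from the table: ρ = 0.909 kg/m³.
In steady level flight, lift balances weight: W = mg = 1350 × 9.81 = 13244 N.
Dynamic pressure q = 0.5 × 0.909 × 51.1² = 1187 Pa.
CL = 2W/(ρv²S) = 2×13244/(0.909×51.1²×17.6) = 0.634.
CD = 0.0234 + 0.0359 × 0.634² = 0.03783.
L/D = CL/CD = 0.634 / 0.03783 = 16.8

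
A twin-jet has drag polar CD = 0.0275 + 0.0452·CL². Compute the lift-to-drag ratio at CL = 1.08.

CD = 0.0275 + 0.0452 × 1.08² = 0.08022
L/D = CL/CD = 1.08 / 0.08022 = 13.5

L/D = 13.5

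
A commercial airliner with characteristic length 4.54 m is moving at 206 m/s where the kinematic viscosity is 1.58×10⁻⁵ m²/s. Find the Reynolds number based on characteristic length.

Re = v·c/ν = 206 × 4.54 / (1.58×10⁻⁵) = 5.92×10^7

Re = 5.92×10^7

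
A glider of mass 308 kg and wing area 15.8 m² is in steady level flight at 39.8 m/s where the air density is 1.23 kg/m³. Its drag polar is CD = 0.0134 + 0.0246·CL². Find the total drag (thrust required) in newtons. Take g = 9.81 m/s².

Weight W = mg = 308 × 9.81 = 3021.5 N; in level flight L = W.
Dynamic pressure q = 0.5 × 1.23 × 39.8² = 974.2 Pa.
CL = 2W/(ρv²S) = 2×3021.5/(1.23×39.8²×15.8) = 0.1963.
CD = 0.0134 + 0.0246 × 0.1963² = 0.01435.
D = q·S·CD = 974.2 × 15.8 × 0.01435 = 220.8 N

D = 221 N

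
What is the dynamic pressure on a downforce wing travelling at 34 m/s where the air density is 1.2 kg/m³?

q = ½ρv² = ½ × 1.2 × 34² = 694 Pa

q = 694 Pa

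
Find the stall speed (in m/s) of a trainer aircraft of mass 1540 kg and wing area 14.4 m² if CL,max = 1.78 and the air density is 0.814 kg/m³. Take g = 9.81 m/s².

V_stall = 38.1 m/s

Stall occurs when L = W at CL,max. W = mg = 1540 × 9.81 = 15110 N.
V_stall = √(2W/(ρ·S·CL,max)) = √(2 × 15110 / (0.814 × 14.4 × 1.78))
V_stall = √1448 = 38.1 m/s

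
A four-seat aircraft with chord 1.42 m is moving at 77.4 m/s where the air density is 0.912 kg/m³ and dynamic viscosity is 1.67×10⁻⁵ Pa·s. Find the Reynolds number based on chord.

Re = 6×10^6

Re = ρ·v·c/μ = 0.912 × 77.4 × 1.42 / (1.67×10⁻⁵) = 6×10^6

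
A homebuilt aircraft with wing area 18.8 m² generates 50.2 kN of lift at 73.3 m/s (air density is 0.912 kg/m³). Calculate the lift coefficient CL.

From L = ½ρv²S·CL, rearranging gives CL = 2L/(ρv²S).
CL = 2 × 50200 / (0.912 × 73.3² × 18.8) = 1.09

CL = 1.09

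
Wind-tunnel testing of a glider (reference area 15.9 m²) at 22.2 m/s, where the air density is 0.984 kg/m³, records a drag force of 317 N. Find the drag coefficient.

CD = 0.0822

From D = ½ρv²S·CD, rearranging gives CD = 2D/(ρv²S).
CD = 2 × 317 / (0.984 × 22.2² × 15.9) = 0.0822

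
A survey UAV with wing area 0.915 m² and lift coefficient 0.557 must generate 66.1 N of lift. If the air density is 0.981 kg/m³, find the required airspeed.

L = ½ρv²S·CL ⇒ v = √(2L/(ρ·S·CL))
v = √(2 × 66.1 / (0.981 × 0.915 × 0.557)) = √264.4 = 16.3 m/s

v = 16.3 m/s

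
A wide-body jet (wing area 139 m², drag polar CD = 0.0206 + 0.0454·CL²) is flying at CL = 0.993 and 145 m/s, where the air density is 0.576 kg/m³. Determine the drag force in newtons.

CD = 0.0206 + 0.0454 × 0.993² = 0.06537
D = ½ρv²S·CD = ½ × 0.576 × 145² × 139 × 0.06537 = 55000 N

D = 55000 N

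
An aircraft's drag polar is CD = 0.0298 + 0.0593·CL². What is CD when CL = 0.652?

CD = 0.0298 + 0.0593 × 0.652² = 0.0298 + 0.02521 = 0.055

CD = 0.055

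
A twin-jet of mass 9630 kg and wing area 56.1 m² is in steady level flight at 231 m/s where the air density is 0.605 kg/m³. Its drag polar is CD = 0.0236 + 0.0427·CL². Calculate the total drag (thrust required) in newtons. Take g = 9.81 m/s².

Level flight ⇒ L = W = m·g = 9630 × 9.81 = 94470 N.
q = ½ρv² = ½ × 0.605 × 231² = 16140 Pa.
CL = W/(q·S) = 94470 / (16140 × 56.1) = 0.1043.
CD = 0.0236 + 0.0427 × 0.1043² = 0.02406.
D = q·S·CD = 16140 × 56.1 × 0.02406 = 21790 N

D = 21800 N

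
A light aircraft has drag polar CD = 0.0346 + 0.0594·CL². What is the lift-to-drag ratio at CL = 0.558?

L/D = 10.5

CD = 0.0346 + 0.0594 × 0.558² = 0.0531
L/D = CL/CD = 0.558 / 0.0531 = 10.5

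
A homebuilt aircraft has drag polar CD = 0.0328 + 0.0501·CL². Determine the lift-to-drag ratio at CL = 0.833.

CD = 0.0328 + 0.0501 × 0.833² = 0.06756
L/D = CL/CD = 0.833 / 0.06756 = 12.3

L/D = 12.3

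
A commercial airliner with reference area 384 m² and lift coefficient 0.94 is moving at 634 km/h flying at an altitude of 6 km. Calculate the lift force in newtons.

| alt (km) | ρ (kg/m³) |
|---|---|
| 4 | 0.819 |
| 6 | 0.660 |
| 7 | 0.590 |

L = 3.69×10^6 N

At 6 km, from the table: ρ = 0.660 kg/m³.
Convert speed: v = 634 km/h ÷ 3.6 = 176.1 m/s.
Dynamic pressure q = ½ρv² = ½ × 0.66 × 176.1² = 10230 Pa.
L = q·S·CL = 10230 × 384 × 0.94 = 3.69×10^6 N ≈ 3690 kN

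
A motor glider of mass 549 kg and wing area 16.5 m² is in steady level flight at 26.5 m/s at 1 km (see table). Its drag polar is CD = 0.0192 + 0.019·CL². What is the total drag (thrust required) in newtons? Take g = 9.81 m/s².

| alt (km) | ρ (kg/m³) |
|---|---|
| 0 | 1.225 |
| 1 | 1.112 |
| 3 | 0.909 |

D = 209 N

At 1 km, from the table: ρ = 1.112 kg/m³.
Weight W = mg = 549 × 9.81 = 5385.7 N; in level flight L = W.
q = ½ρv² = ½ × 1.112 × 26.5² = 390.5 Pa.
Required CL = L/(qS) = 5385.7/(390.5·16.5) = 0.836.
CD = 0.0192 + 0.019 × 0.836² = 0.03248.
D = q·S·CD = 390.5 × 16.5 × 0.03248 = 209.2 N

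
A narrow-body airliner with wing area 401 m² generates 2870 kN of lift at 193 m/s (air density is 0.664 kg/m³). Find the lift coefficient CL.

From L = ½ρv²S·CL, rearranging gives CL = 2L/(ρv²S).
CL = 2 × 2.87×10^6 / (0.664 × 193² × 401) = 0.579

CL = 0.579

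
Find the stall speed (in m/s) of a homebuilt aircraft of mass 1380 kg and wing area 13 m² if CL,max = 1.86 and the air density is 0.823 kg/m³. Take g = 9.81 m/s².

V_stall = 36.9 m/s

Stall occurs when L = W at CL,max. W = mg = 1380 × 9.81 = 13540 N.
V_stall = √(2W/(ρ·S·CL,max)) = √(2 × 13540 / (0.823 × 13 × 1.86))
V_stall = √1361 = 36.9 m/s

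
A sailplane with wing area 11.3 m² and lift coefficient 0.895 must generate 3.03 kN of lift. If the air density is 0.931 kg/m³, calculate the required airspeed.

v = 25.4 m/s

L = ½ρv²S·CL ⇒ v = √(2L/(ρ·S·CL))
v = √(2 × 3030 / (0.931 × 11.3 × 0.895)) = √643.6 = 25.4 m/s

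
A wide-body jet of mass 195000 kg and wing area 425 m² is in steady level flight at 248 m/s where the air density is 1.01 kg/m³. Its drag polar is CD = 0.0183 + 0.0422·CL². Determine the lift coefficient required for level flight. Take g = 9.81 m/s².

Weight W = mg = 195000 × 9.81 = 1.913×10^6 N; in level flight L = W.
Dynamic pressure q = 0.5 × 1.01 × 248² = 31060 Pa.
CL = W/(q·S) = 1.913×10^6 / (31060 × 425) = 0.1449.

CL = 0.145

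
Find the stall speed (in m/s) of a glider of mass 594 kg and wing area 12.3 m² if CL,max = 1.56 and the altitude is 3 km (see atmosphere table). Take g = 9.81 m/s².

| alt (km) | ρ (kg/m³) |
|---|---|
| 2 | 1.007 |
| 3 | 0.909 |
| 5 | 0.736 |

At 3 km, from the table: ρ = 0.909 kg/m³.
Weight W = mg = 594 × 9.81 = 5827 N.
V_stall = √(2W/(ρ·S·CL,max)) = √(2 × 5827 / (0.909 × 12.3 × 1.56))
V_stall = √668.2 = 25.8 m/s

V_stall = 25.8 m/s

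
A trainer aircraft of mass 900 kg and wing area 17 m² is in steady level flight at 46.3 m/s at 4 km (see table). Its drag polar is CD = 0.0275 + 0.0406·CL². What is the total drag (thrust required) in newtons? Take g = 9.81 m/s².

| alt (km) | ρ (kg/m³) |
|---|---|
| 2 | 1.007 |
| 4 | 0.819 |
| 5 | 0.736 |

At 4 km, from the table: ρ = 0.819 kg/m³.
Weight W = mg = 900 × 9.81 = 8829 N; in level flight L = W.
q = ½ρv² = ½ × 0.819 × 46.3² = 877.8 Pa.
Required CL = L/(qS) = 8829/(877.8·17) = 0.5916.
CD = 0.0275 + 0.0406 × 0.5916² = 0.04171.
D = q·S·CD = 877.8 × 17 × 0.04171 = 622.5 N

D = 622 N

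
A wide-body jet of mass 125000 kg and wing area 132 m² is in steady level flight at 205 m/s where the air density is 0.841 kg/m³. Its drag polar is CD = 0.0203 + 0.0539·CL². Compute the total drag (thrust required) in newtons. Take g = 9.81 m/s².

Level flight ⇒ L = W = m·g = 125000 × 9.81 = 1.2262×10^6 N.
q = ½ρv² = ½ × 0.841 × 205² = 17670 Pa.
Required CL = L/(qS) = 1.2262×10^6/(17670·132) = 0.5257.
CD = 0.0203 + 0.0539 × 0.5257² = 0.0352.
D = q·S·CD = 17670 × 132 × 0.0352 = 82100 N

D = 82100 N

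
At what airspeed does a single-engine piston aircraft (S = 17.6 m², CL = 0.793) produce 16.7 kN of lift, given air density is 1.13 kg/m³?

L = ½ρv²S·CL ⇒ v = √(2L/(ρ·S·CL))
v = √(2 × 16700 / (1.13 × 17.6 × 0.793)) = √2118 = 46 m/s

v = 46 m/s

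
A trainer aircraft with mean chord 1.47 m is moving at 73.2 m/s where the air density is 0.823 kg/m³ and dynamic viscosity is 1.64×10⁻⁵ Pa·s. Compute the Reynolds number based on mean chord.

Re = ρ·v·c/μ = 0.823 × 73.2 × 1.47 / (1.64×10⁻⁵) = 5.4×10^6

Re = 5.4×10^6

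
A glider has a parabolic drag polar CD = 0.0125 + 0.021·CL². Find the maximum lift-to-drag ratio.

For CD = CD0 + K·CL², (L/D)max occurs at CL* = √(CD0/K) and equals 1/(2√(K·CD0)).
(L/D)max = 1/(2√(0.021 × 0.0125)) = 1/(2 × 0.0162) = 30.9

(L/D)max = 30.9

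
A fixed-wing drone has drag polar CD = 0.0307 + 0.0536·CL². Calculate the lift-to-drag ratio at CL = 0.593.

CD = 0.0307 + 0.0536 × 0.593² = 0.04955
L/D = CL/CD = 0.593 / 0.04955 = 12

L/D = 12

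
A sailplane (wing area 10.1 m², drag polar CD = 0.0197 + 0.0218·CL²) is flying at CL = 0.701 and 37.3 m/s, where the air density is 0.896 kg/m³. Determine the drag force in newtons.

D = 191 N

CD = 0.0197 + 0.0218 × 0.701² = 0.03041
D = ½ρv²S·CD = ½ × 0.896 × 37.3² × 10.1 × 0.03041 = 191 N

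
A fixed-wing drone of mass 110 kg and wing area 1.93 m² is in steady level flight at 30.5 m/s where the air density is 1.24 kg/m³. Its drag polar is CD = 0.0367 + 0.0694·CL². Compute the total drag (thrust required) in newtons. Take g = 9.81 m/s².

D = 113 N

In steady level flight, lift balances weight: W = mg = 110 × 9.81 = 1079.1 N.
Dynamic pressure q = 0.5 × 1.24 × 30.5² = 576.8 Pa.
Required CL = L/(qS) = 1079.1/(576.8·1.93) = 0.9694.
CD = 0.0367 + 0.0694 × 0.9694² = 0.1019.
D = q·S·CD = 576.8 × 1.93 × 0.1019 = 113.5 N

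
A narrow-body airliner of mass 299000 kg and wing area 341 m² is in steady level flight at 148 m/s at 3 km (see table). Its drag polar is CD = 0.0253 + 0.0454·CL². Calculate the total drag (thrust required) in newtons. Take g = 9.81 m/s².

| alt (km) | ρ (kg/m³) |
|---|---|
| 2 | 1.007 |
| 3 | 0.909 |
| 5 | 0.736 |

At 3 km, from the table: ρ = 0.909 kg/m³.
Weight W = mg = 299000 × 9.81 = 2.9332×10^6 N; in level flight L = W.
q = ½ρv² = ½ × 0.909 × 148² = 9955 Pa.
CL = W/(q·S) = 2.9332×10^6 / (9955 × 341) = 0.864.
CD = 0.0253 + 0.0454 × 0.864² = 0.05919.
D = q·S·CD = 9955 × 341 × 0.05919 = 2.009×10^5 N

D = 2.01×10^5 N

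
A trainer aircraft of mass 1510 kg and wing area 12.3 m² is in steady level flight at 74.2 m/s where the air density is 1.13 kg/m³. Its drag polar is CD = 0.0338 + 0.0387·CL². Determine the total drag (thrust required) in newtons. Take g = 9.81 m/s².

Weight W = mg = 1510 × 9.81 = 14813 N; in level flight L = W.
Dynamic pressure q = 0.5 × 1.13 × 74.2² = 3111 Pa.
CL = W/(q·S) = 14813 / (3111 × 12.3) = 0.3872.
CD = 0.0338 + 0.0387 × 0.3872² = 0.0396.
D = q·S·CD = 3111 × 12.3 × 0.0396 = 1515 N

D = 1520 N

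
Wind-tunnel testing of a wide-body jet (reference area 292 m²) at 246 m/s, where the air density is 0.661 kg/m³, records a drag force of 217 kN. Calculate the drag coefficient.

CD = 0.0372

From D = ½ρv²S·CD, rearranging gives CD = 2D/(ρv²S).
CD = 2 × 2.17×10^5 / (0.661 × 246² × 292) = 0.0372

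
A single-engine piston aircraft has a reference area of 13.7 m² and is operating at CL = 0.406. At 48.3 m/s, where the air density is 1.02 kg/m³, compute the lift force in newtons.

L = 6620 N

L = ½ρv²S·CL = ½ × 1.02 × 48.3² × 13.7 × 0.406 = 6620 N ≈ 6.62 kN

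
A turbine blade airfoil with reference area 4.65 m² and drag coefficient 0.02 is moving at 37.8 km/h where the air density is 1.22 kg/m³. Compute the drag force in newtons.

D = 6.25 N

Convert speed: v = 37.8 km/h ÷ 3.6 = 10.5 m/s.
Dynamic pressure q = ½ρv² = ½ × 1.22 × 10.5² = 67.25 Pa.
D = q·S·CD = 67.25 × 4.65 × 0.02 = 6.25 N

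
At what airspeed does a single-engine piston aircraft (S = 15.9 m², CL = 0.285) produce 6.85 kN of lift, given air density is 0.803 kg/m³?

L = ½ρv²S·CL ⇒ v = √(2L/(ρ·S·CL))
v = √(2 × 6850 / (0.803 × 15.9 × 0.285)) = √3765 = 61.4 m/s

v = 61.4 m/s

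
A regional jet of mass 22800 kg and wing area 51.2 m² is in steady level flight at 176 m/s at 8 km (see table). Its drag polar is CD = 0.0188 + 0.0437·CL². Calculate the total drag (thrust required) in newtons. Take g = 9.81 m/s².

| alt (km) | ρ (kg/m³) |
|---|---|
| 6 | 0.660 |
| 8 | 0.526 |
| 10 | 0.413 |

At 8 km, from the table: ρ = 0.526 kg/m³.
Weight W = mg = 22800 × 9.81 = 2.2367×10^5 N; in level flight L = W.
q = ½ρv² = ½ × 0.526 × 176² = 8147 Pa.
Required CL = L/(qS) = 2.2367×10^5/(8147·51.2) = 0.5362.
CD = 0.0188 + 0.0437 × 0.5362² = 0.03137.
D = q·S·CD = 8147 × 51.2 × 0.03137 = 13080 N

D = 13100 N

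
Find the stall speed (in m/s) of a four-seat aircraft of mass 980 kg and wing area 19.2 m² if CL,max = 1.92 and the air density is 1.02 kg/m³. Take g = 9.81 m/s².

Weight W = mg = 980 × 9.81 = 9614 N.
V_stall = √(2W/(ρ·S·CL,max)) = √(2 × 9614 / (1.02 × 19.2 × 1.92))
V_stall = √511.4 = 22.6 m/s

V_stall = 22.6 m/s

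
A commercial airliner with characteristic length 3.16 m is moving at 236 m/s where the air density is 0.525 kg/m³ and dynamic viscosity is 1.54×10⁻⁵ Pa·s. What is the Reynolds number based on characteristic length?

Re = 2.54×10^7

Re = ρ·v·c/μ = 0.525 × 236 × 3.16 / (1.54×10⁻⁵) = 2.54×10^7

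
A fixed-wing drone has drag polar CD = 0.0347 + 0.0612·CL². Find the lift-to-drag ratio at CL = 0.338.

L/D = 8.11

CD = 0.0347 + 0.0612 × 0.338² = 0.04169
L/D = CL/CD = 0.338 / 0.04169 = 8.11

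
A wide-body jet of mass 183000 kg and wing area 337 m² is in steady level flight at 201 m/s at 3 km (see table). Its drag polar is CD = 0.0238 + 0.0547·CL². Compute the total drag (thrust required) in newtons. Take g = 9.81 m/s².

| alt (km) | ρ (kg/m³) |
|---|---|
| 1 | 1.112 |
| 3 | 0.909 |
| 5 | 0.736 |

D = 1.76×10^5 N

At 3 km, from the table: ρ = 0.909 kg/m³.
Weight W = mg = 183000 × 9.81 = 1.7952×10^6 N; in level flight L = W.
q = ½ρv² = ½ × 0.909 × 201² = 18360 Pa.
CL = 2W/(ρv²S) = 2×1.7952×10^6/(0.909×201²×337) = 0.2901.
CD = 0.0238 + 0.0547 × 0.2901² = 0.0284.
D = q·S·CD = 18360 × 337 × 0.0284 = 1.758×10^5 N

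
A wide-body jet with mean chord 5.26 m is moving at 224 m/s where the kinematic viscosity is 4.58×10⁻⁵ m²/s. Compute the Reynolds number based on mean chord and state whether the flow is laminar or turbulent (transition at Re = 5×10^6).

Re = v·c/ν = 224 × 5.26 / (4.58×10⁻⁵) = 2.57×10^7
Since 2.57×10^7 > 5×10^6, the flow is turbulent.

Re = 2.57×10^7 (turbulent)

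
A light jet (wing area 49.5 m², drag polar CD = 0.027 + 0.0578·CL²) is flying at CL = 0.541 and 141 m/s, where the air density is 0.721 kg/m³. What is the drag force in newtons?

D = 15600 N

CD = 0.027 + 0.0578 × 0.541² = 0.04392
D = ½ρv²S·CD = ½ × 0.721 × 141² × 49.5 × 0.04392 = 15600 N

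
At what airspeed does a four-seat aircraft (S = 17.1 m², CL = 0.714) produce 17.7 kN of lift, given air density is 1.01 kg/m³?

v = 53.6 m/s

L = ½ρv²S·CL ⇒ v = √(2L/(ρ·S·CL))
v = √(2 × 17700 / (1.01 × 17.1 × 0.714)) = √2871 = 53.6 m/s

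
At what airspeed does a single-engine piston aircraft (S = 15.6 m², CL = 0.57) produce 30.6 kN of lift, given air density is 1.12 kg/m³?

L = ½ρv²S·CL ⇒ v = √(2L/(ρ·S·CL))
v = √(2 × 30600 / (1.12 × 15.6 × 0.57)) = √6145 = 78.4 m/s

v = 78.4 m/s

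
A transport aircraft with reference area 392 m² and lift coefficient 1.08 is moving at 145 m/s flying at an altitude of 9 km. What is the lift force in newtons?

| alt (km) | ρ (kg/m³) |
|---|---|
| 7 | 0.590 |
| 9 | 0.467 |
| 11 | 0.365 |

L = 2.08×10^6 N

At 9 km, from the table: ρ = 0.467 kg/m³.
Dynamic pressure q = ½ρv² = ½ × 0.467 × 145² = 4909 Pa.
L = q·S·CL = 4909 × 392 × 1.08 = 2.08×10^6 N ≈ 2080 kN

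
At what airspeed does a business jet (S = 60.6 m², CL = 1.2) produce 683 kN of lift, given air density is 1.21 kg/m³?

v = 125 m/s

L = ½ρv²S·CL ⇒ v = √(2L/(ρ·S·CL))
v = √(2 × 6.83×10^5 / (1.21 × 60.6 × 1.2)) = √15520 = 125 m/s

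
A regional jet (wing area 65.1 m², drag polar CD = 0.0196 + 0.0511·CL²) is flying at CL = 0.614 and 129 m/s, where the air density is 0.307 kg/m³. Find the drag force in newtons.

CD = 0.0196 + 0.0511 × 0.614² = 0.03886
D = ½ρv²S·CD = ½ × 0.307 × 129² × 65.1 × 0.03886 = 6460 N

D = 6460 N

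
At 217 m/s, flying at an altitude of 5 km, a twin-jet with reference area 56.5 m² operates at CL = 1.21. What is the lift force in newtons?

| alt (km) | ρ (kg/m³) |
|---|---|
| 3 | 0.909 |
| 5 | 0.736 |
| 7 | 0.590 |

At 5 km, from the table: ρ = 0.736 kg/m³.
L = ½ρv²S·CL = ½ × 0.736 × 217² × 56.5 × 1.21 = 1.18×10^6 N ≈ 1180 kN

L = 1.18×10^6 N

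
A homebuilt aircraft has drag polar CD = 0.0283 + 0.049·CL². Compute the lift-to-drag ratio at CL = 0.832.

L/D = 13.4

CD = 0.0283 + 0.049 × 0.832² = 0.06222
L/D = CL/CD = 0.832 / 0.06222 = 13.4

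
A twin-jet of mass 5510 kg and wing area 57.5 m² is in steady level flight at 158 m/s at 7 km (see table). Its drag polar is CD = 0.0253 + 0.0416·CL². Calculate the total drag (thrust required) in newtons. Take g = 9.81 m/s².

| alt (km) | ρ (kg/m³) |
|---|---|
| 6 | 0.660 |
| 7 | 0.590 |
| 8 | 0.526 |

At 7 km, from the table: ρ = 0.590 kg/m³.
Weight W = mg = 5510 × 9.81 = 54053 N; in level flight L = W.
q = ½ρv² = ½ × 0.59 × 158² = 7364 Pa.
Required CL = L/(qS) = 54053/(7364·57.5) = 0.1276.
CD = 0.0253 + 0.0416 × 0.1276² = 0.02598.
D = q·S·CD = 7364 × 57.5 × 0.02598 = 11000 N

D = 11000 N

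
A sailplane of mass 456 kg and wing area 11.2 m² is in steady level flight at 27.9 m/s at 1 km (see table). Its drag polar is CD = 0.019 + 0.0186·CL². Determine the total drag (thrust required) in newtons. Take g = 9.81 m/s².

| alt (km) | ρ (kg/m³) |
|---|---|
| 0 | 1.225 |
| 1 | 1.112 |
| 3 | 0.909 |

D = 169 N

At 1 km, from the table: ρ = 1.112 kg/m³.
Weight W = mg = 456 × 9.81 = 4473.4 N; in level flight L = W.
Dynamic pressure q = 0.5 × 1.112 × 27.9² = 432.8 Pa.
CL = W/(q·S) = 4473.4 / (432.8 × 11.2) = 0.9229.
CD = 0.019 + 0.0186 × 0.9229² = 0.03484.
D = q·S·CD = 432.8 × 11.2 × 0.03484 = 168.9 N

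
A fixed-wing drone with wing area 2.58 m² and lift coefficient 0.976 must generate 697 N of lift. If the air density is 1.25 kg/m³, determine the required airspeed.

L = ½ρv²S·CL ⇒ v = √(2L/(ρ·S·CL))
v = √(2 × 697 / (1.25 × 2.58 × 0.976)) = √442.9 = 21 m/s

v = 21 m/s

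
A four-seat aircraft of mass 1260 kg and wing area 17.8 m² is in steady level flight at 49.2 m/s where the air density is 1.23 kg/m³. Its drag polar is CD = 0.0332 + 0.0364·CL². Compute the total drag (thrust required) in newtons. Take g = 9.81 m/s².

D = 1090 N

In steady level flight, lift balances weight: W = mg = 1260 × 9.81 = 12361 N.
q = ½ρv² = ½ × 1.23 × 49.2² = 1489 Pa.
CL = 2W/(ρv²S) = 2×12361/(1.23×49.2²×17.8) = 0.4665.
CD = 0.0332 + 0.0364 × 0.4665² = 0.04112.
D = q·S·CD = 1489 × 17.8 × 0.04112 = 1090 N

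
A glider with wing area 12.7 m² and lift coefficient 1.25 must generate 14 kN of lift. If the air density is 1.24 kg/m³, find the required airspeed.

L = ½ρv²S·CL ⇒ v = √(2L/(ρ·S·CL))
v = √(2 × 14000 / (1.24 × 12.7 × 1.25)) = √1422 = 37.7 m/s

v = 37.7 m/s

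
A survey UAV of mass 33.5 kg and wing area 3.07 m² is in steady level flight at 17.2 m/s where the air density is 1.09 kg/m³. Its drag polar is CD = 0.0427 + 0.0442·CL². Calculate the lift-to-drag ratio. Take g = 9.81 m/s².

Level flight ⇒ L = W = m·g = 33.5 × 9.81 = 328.63 N.
q = ½ρv² = ½ × 1.09 × 17.2² = 161.2 Pa.
CL = 2W/(ρv²S) = 2×328.63/(1.09×17.2²×3.07) = 0.6639.
CD = 0.0427 + 0.0442 × 0.6639² = 0.06218.
L/D = CL/CD = 0.6639 / 0.06218 = 10.7

L/D = 10.7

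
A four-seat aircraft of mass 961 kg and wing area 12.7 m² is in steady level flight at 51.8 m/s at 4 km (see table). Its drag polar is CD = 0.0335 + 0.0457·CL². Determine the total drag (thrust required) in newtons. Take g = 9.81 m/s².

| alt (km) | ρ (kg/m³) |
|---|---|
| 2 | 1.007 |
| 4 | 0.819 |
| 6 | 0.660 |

D = 759 N

At 4 km, from the table: ρ = 0.819 kg/m³.
Weight W = mg = 961 × 9.81 = 9427.4 N; in level flight L = W.
q = ½ρv² = ½ × 0.819 × 51.8² = 1099 Pa.
CL = W/(q·S) = 9427.4 / (1099 × 12.7) = 0.6756.
CD = 0.0335 + 0.0457 × 0.6756² = 0.05436.
D = q·S·CD = 1099 × 12.7 × 0.05436 = 758.5 N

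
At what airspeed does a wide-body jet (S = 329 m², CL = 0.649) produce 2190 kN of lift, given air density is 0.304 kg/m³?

v = 260 m/s

L = ½ρv²S·CL ⇒ v = √(2L/(ρ·S·CL))
v = √(2 × 2.19×10^6 / (0.304 × 329 × 0.649)) = √67480 = 260 m/s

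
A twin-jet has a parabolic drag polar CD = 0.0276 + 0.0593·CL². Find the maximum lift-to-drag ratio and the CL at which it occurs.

(L/D)max = 12.4, at CL = 0.682

For CD = CD0 + K·CL², (L/D)max occurs at CL* = √(CD0/K) and equals 1/(2√(K·CD0)).
(L/D)max = 1/(2√(0.0593 × 0.0276)) = 1/(2 × 0.04046) = 12.4
CL* = √(0.0276/0.0593) = 0.682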